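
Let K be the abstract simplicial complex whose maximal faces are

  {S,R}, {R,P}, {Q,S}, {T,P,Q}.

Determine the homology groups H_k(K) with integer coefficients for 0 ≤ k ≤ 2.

H_0 = Z,  H_1 = Z,  H_2 = 0.

K has 5 vertices, 6 edges, 1 triangle.
rank ∂_0 = 0, rank ∂_1 = 4 ⇒ b_0 = 5 − 0 − 4 = 1; all invariant factors of ∂_1 are 1 so no torsion. So H_0 = Z.
rank ∂_1 = 4, rank ∂_2 = 1 ⇒ b_1 = 6 − 4 − 1 = 1; all invariant factors of ∂_2 are 1 so no torsion. So H_1 = Z.
rank ∂_2 = 1, rank ∂_3 = 0 ⇒ b_2 = 1 − 1 − 0 = 0. So H_2 = 0.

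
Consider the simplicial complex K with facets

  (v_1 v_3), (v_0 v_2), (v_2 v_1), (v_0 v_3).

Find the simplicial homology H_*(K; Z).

H_0 = Z,  H_1 = Z.

Fix the vertex order v_0 < v_1 < v_2 < v_3 and write every simplex with vertices in increasing order. Then dim K = 1 and the simplices of K are:

  0-simplices (4): [v_0], [v_1], [v_2], [v_3]
  1-simplices (4): [v_0,v_2], [v_0,v_3], [v_1,v_2], [v_1,v_3]

giving chain groups C_0 ≅ Z^4, C_1 ≅ Z^4.

The boundary map ∂_1: C_1 → C_0 is given by ∂[p,q] = [q] − [p].
The 4×4 boundary matrix has rank 3 and Smith normal form diag(1,1,1).

Computing H_k = (kernel of ∂_k) / (image of ∂_{k+1}):

  H_0: rank C_0 − rank ∂_1 = 4 − 3 = 1, and the invariant factors of ∂_1 are all 1, so H_0 ≅ Z.
  H_1: rank ker ∂_1 − rank ∂_2 = (4 − 3) − 0 = 1, and there is no ∂_2, so H_1 ≅ Z.

As a check, the Euler characteristic is 4 − 4 = 0, which agrees with 1 − 1 = 0.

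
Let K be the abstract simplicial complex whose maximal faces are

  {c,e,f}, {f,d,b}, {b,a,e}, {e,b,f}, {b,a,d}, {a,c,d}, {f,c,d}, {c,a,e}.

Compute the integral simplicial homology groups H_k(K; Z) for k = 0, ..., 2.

Fix the vertex order a < b < c < d < e < f and write every simplex with vertices in increasing order. Then dim K = 2 and the simplices of K are:

  0-simplices (6): a, b, c, d, e, f
  1-simplices (12): ab, ac, ad, ae, bd, be, bf, cd, ce, cf, df, ef
  2-simplices (8): abd, abe, acd, ace, bdf, bef, cdf, cef

giving chain groups C_0 ≅ Z^6, C_1 ≅ Z^12, C_2 ≅ Z^8.

∂_1: C_1 → C_0 maps an edge to its endpoints' difference, ∂[p,q] = q − p.
The resulting 6×12 matrix has rank 5, and its Smith normal form has invariant factors (1,1,1,1,1).

Boundary ∂_2: C_2 → C_1 acts by ∂[p,q,r] = [q,r] − [p,r] + [p,q]. For instance
  ∂acd = cd − ad + ac,
  ∂bdf = df − bf + bd.
The resulting 12×8 matrix has rank 7, and its Smith normal form has invariant factors (1,1,1,1,1,1,1).

Reading off H_k = ker ∂_k / im ∂_{k+1}:

  H_0: rank C_0 − rank ∂_1 = 6 − 5 = 1, and the invariant factors of ∂_1 are all 1, so H_0 ≅ Z.
  H_1: rank ker ∂_1 − rank ∂_2 = (12 − 5) − 7 = 0, and the invariant factors of ∂_2 are all 1, so H_1 ≅ 0.
  H_2: rank ker ∂_2 − rank ∂_3 = (8 − 7) − 0 = 1, and there is no ∂_3, so H_2 ≅ Z.

As a check, the Euler characteristic is 6 − 12 + 8 = 2, which agrees with 1 − 0 + 1 = 2.

H_0 = Z,  H_1 = 0,  H_2 = Z.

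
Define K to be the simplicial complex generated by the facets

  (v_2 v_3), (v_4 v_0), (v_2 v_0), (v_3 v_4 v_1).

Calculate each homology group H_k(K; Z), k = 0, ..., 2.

H_0 = Z,  H_1 = Z,  H_2 = 0.

Fix the vertex order v_0 < v_1 < v_2 < v_3 < v_4 and write every simplex with vertices in increasing order. Then dim K = 2 and the simplices of K are:

  0-simplices (5): [v_0], [v_1], [v_2], [v_3], [v_4]
  1-simplices (6): [v_0,v_2], [v_0,v_4], [v_1,v_3], [v_1,v_4], [v_2,v_3], [v_3,v_4]
  2-simplices (1): [v_1,v_3,v_4]

Hence C_0 ≅ Z^5, C_1 ≅ Z^6, C_2 ≅ Z^1.

∂_1: C_1 → C_0 maps an edge to its endpoints' difference, ∂[p,q] = q − p. For instance
  ∂[v_3,v_4] = [v_4] − [v_3].
As a 5×6 matrix over Z this has rank 4, with invariant factors (1,1,1,1).

The boundary map ∂_2: C_2 → C_1 maps a triangle to the signed sum of its edges. For instance
  ∂[v_1,v_3,v_4] = [v_3,v_4] − [v_1,v_4] + [v_1,v_3].
This gives a 6×1 integer matrix of rank 1; reducing to Smith normal form yields diagonal entries (1).

Now H_k = ker ∂_k / im ∂_{k+1}, so:

  H_0: rank C_0 − rank ∂_1 = 5 − 4 = 1, and the invariant factors of ∂_1 are all 1, so H_0 = Z.
  H_1: rank ker ∂_1 − rank ∂_2 = (6 − 4) − 1 = 1, and the invariant factors of ∂_2 are all 1, so H_1 = Z.
  H_2: rank ker ∂_2 − rank ∂_3 = (1 − 1) − 0 = 0, and there is no ∂_3, so H_2 = 0.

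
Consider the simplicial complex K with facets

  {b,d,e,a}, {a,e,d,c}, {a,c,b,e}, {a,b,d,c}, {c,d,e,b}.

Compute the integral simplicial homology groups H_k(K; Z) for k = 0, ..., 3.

Order the vertices as a < b < c < d < e. Listing each simplex with vertices in this order, K has dimension 3 with simplices:

  0-simplices (5): a, b, c, d, e
  1-simplices (10): ab, ac, ad, ae, bc, bd, be, cd, ce, de
  2-simplices (10): abc, abd, abe, acd, ace, ade, bcd, bce, bde, cde
  3-simplices (5): abcd, abce, abde, acde, bcde

Hence C_0 ≅ Z^5, C_1 ≅ Z^10, C_2 ≅ Z^10, C_3 ≅ Z^5.

Boundary ∂_1: C_1 → C_0 is given by ∂[p,q] = [q] − [p].
The resulting 5×10 matrix has rank 4, and its Smith normal form has invariant factors (1,1,1,1).

The boundary map ∂_2: C_2 → C_1 acts by ∂[p,q,r] = [q,r] − [p,r] + [p,q]. For instance
  ∂acd = cd − ad + ac,
  ∂bcd = cd − bd + bc.
The resulting 10×10 matrix has rank 6, and its Smith normal form has invariant factors (1,1,1,1,1,1).

The boundary map ∂_3: C_3 → C_2 sends each 3-simplex σ to the alternating sum Σ_i (−1)^i (σ with its i-th vertex removed). For instance
  ∂bcde = cde − bde + bce − bcd,
  ∂abcd = bcd − acd + abd − abc.
As a 10×5 matrix over Z this has rank 4, with invariant factors (1,1,1,1).

From H_k ≅ ker(∂_k) / im(∂_{k+1}) we obtain:

  H_0: rank C_0 − rank ∂_1 = 5 − 4 = 1, and the invariant factors of ∂_1 are all 1, so H_0 = Z.
  H_1: rank ker ∂_1 − rank ∂_2 = (10 − 4) − 6 = 0, and the invariant factors of ∂_2 are all 1, so H_1 = 0.
  H_2: rank ker ∂_2 − rank ∂_3 = (10 − 6) − 4 = 0, and the invariant factors of ∂_3 are all 1, so H_2 = 0.
  H_3: rank ker ∂_3 − rank ∂_4 = (5 − 4) − 0 = 1, and there is no ∂_4, so H_3 = Z.

H_0 ≅ Z,  H_1 = 0,  H_2 = 0,  H_3 ≅ Z.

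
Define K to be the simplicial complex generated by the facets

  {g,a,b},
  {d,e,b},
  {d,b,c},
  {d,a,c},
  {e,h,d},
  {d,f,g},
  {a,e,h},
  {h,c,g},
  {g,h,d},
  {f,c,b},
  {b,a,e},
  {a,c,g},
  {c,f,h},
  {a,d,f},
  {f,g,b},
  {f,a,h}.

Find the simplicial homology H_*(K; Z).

H_0 ≅ Z,  H_1 ≅ Z^2,  H_2 ≅ Z.

Order the vertices as a < b < c < d < e < f < g < h. Listing each simplex with vertices in this order, K has dimension 2 with simplices:

  0-simplices (8): a, b, c, d, e, f, g, h
  1-simplices (24): ab, ac, ad, ae, af, ag, ah, bc, bd, be, bf, bg, cd, cf, cg, ch, de, df, dg, dh, eh, fg, fh, gh
  2-simplices (16): abe, abg, acd, acg, adf, aeh, afh, bcd, bcf, bde, bfg, cfh, cgh, deh, dfg, dgh

so the chain groups are C_0 ≅ Z^8, C_1 ≅ Z^24, C_2 ≅ Z^16.

Boundary ∂_1: C_1 → C_0 is given by ∂[p,q] = [q] − [p]. For instance
  ∂cg = g − c.
As a 8×24 matrix over Z this has rank 7, with invariant factors (1,1,1,1,1,1,1).

The boundary map ∂_2: C_2 → C_1 maps a triangle to the signed sum of its edges. For instance
  ∂bde = de − be + bd,
  ∂deh = eh − dh + de.
As a 24×16 matrix over Z this has rank 15, with invariant factors (1,1,1,1,1,1,1,1,1,1,1,1,1,1,1).

Computing H_k = (kernel of ∂_k) / (image of ∂_{k+1}):

  H_0: rank C_0 − rank ∂_1 = 8 − 7 = 1, and the invariant factors of ∂_1 are all 1, so H_0 ≅ Z.
  H_1: rank ker ∂_1 − rank ∂_2 = (24 − 7) − 15 = 2, and the invariant factors of ∂_2 are all 1, so H_1 ≅ Z^2.
  H_2: rank ker ∂_2 − rank ∂_3 = (16 − 15) − 0 = 1, and there is no ∂_3, so H_2 ≅ Z.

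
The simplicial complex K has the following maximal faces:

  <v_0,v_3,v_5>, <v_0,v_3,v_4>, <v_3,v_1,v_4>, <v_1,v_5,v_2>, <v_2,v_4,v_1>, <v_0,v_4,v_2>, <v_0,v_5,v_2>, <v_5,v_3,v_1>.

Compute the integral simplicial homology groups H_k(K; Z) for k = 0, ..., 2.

We work with the vertex ordering v_0 < v_1 < v_2 < v_3 < v_4 < v_5. The simplices of K, each written with vertices in increasing order, are:

  0-simplices (6): [v_0], [v_1], [v_2], [v_3], [v_4], [v_5]
  1-simplices (12): [v_0,v_2], [v_0,v_3], [v_0,v_4], [v_0,v_5], [v_1,v_2], [v_1,v_3], [v_1,v_4], [v_1,v_5], [v_2,v_4], [v_2,v_5], [v_3,v_4], [v_3,v_5]
  2-simplices (8): [v_0,v_2,v_4], [v_0,v_2,v_5], [v_0,v_3,v_4], [v_0,v_3,v_5], [v_1,v_2,v_4], [v_1,v_2,v_5], [v_1,v_3,v_4], [v_1,v_3,v_5]

so the chain groups are C_0 ≅ Z^6, C_1 ≅ Z^12, C_2 ≅ Z^8.

Boundary ∂_1: C_1 → C_0 sends each edge [p,q] (with p < q) to q − p. For instance
  ∂[v_3,v_5] = [v_5] − [v_3].
The resulting 6×12 matrix has rank 5, and its Smith normal form has invariant factors (1,1,1,1,1).

The boundary map ∂_2: C_2 → C_1 sends each 2-simplex [p,q,r] to [q,r] − [p,r] + [p,q]. For instance
  ∂[v_0,v_3,v_4] = [v_3,v_4] − [v_0,v_4] + [v_0,v_3],
  ∂[v_0,v_3,v_5] = [v_3,v_5] − [v_0,v_5] + [v_0,v_3].
The 12×8 boundary matrix has rank 7 and Smith normal form diag(1,1,1,1,1,1,1).

From H_k ≅ ker(∂_k) / im(∂_{k+1}) we obtain:

  H_0: rank C_0 − rank ∂_1 = 6 − 5 = 1, and the invariant factors of ∂_1 are all 1, so H_0 ≅ Z.
  H_1: rank ker ∂_1 − rank ∂_2 = (12 − 5) − 7 = 0, and the invariant factors of ∂_2 are all 1, so H_1 ≅ 0.
  H_2: rank ker ∂_2 − rank ∂_3 = (8 − 7) − 0 = 1, and there is no ∂_3, so H_2 ≅ Z.

As a check, the Euler characteristic is 6 − 12 + 8 = 2, which agrees with 1 − 0 + 1 = 2.

H_0 ≅ Z,  H_1 = 0,  H_2 ≅ Z.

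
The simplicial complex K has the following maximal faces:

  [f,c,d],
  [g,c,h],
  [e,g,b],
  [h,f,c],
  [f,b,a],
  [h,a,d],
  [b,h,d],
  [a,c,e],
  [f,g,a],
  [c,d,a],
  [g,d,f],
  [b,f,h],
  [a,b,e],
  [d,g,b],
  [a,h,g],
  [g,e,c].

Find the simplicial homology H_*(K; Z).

H_0 = Z,  H_1 = Z^2,  H_2 = Z.

K has 8 vertices, 24 edges, 16 triangles.
rank ∂_0 = 0, rank ∂_1 = 7 ⇒ b_0 = 8 − 0 − 7 = 1; all invariant factors of ∂_1 are 1 so no torsion. So H_0 = Z.
rank ∂_1 = 7, rank ∂_2 = 15 ⇒ b_1 = 24 − 7 − 15 = 2; all invariant factors of ∂_2 are 1 so no torsion. So H_1 = Z^2.
rank ∂_2 = 15, rank ∂_3 = 0 ⇒ b_2 = 16 − 15 − 0 = 1. So H_2 = Z.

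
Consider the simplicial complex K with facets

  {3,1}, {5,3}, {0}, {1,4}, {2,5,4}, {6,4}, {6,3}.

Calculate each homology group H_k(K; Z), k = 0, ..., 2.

Order the vertices as 0 < 1 < 2 < 3 < 4 < 5 < 6. Listing each simplex with vertices in this order, K has dimension 2 with simplices:

  0-simplices (7): [0], [1], [2], [3], [4], [5], [6]
  1-simplices (8): [1,3], [1,4], [2,4], [2,5], [3,5], [3,6], [4,5], [4,6]
  2-simplices (1): [2,4,5]

giving chain groups C_0 ≅ Z^7, C_1 ≅ Z^8, C_2 ≅ Z^1.

Boundary ∂_1: C_1 → C_0 sends each edge [p,q] (with p < q) to q − p.
The resulting 7×8 matrix has rank 5, and its Smith normal form has invariant factors (1,1,1,1,1).

Boundary ∂_2: C_2 → C_1 acts by ∂[p,q,r] = [q,r] − [p,r] + [p,q]. For instance
  ∂[2,4,5] = [4,5] − [2,5] + [2,4].
This gives a 8×1 integer matrix of rank 1; reducing to Smith normal form yields diagonal entries (1).

Now H_k = ker ∂_k / im ∂_{k+1}, so:

  H_0: rank C_0 − rank ∂_1 = 7 − 5 = 2, and the invariant factors of ∂_1 are all 1, so H_0 = Z^2.
  H_1: rank ker ∂_1 − rank ∂_2 = (8 − 5) − 1 = 2, and the invariant factors of ∂_2 are all 1, so H_1 = Z^2.
  H_2: rank ker ∂_2 − rank ∂_3 = (1 − 1) − 0 = 0, and there is no ∂_3, so H_2 = 0.

H_0 ≅ Z^2,  H_1 ≅ Z^2,  H_2 = 0.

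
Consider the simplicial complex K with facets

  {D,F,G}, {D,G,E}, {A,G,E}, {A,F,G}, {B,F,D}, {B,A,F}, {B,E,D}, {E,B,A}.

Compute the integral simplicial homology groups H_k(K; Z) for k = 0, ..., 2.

Fix the vertex order A < B < D < E < F < G and write every simplex with vertices in increasing order. Then dim K = 2 and the simplices of K are:

  0-simplices (6): A, B, D, E, F, G
  1-simplices (12): AB, AE, AF, AG, BD, BE, BF, DE, DF, DG, EG, FG
  2-simplices (8): ABE, ABF, AEG, AFG, BDE, BDF, DEG, DFG

giving chain groups C_0 ≅ Z^6, C_1 ≅ Z^12, C_2 ≅ Z^8.

∂_1: C_1 → C_0 sends each edge [p,q] (with p < q) to q − p. For instance
  ∂BF = F − B.
The resulting 6×12 matrix has rank 5, and its Smith normal form has invariant factors (1,1,1,1,1).

∂_2: C_2 → C_1 acts by ∂[p,q,r] = [q,r] − [p,r] + [p,q]. For instance
  ∂ABF = BF − AF + AB,
  ∂DFG = FG − DG + DF.
This gives a 12×8 integer matrix of rank 7; reducing to Smith normal form yields diagonal entries (1,1,1,1,1,1,1).

From H_k ≅ ker(∂_k) / im(∂_{k+1}) we obtain:

  H_0: rank C_0 − rank ∂_1 = 6 − 5 = 1, and the invariant factors of ∂_1 are all 1, so H_0 ≅ Z.
  H_1: rank ker ∂_1 − rank ∂_2 = (12 − 5) − 7 = 0, and the invariant factors of ∂_2 are all 1, so H_1 ≅ 0.
  H_2: rank ker ∂_2 − rank ∂_3 = (8 − 7) − 0 = 1, and there is no ∂_3, so H_2 ≅ Z.

H_0 ≅ Z,  H_1 = 0,  H_2 ≅ Z.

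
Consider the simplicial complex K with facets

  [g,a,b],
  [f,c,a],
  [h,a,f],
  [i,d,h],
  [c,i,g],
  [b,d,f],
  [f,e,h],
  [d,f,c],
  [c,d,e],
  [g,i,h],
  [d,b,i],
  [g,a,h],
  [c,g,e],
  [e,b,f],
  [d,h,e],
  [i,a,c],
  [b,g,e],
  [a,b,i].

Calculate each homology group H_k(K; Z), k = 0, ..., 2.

We work with the vertex ordering a < b < c < d < e < f < g < h < i. The simplices of K, each written with vertices in increasing order, are:

  0-simplices (9): a, b, c, d, e, f, g, h, i
  1-simplices (27): ab, ac, af, ag, ah, ai, bd, be, bf, bg, bi, cd, ce, cf, cg, ci, de, df, dh, di, ef, eg, eh, fh, gh, gi, hi
  2-simplices (18): abg, abi, acf, aci, afh, agh, bdf, bdi, bef, beg, cde, cdf, ceg, cgi, deh, dhi, efh, ghi

giving chain groups C_0 ≅ Z^9, C_1 ≅ Z^27, C_2 ≅ Z^18.

Boundary ∂_1: C_1 → C_0 sends each edge [p,q] (with p < q) to q − p.
As a 9×27 matrix over Z this has rank 8, with invariant factors (1,1,1,1,1,1,1,1).

The boundary map ∂_2: C_2 → C_1 maps a triangle to the signed sum of its edges. For instance
  ∂bef = ef − bf + be,
  ∂dhi = hi − di + dh.
This gives a 27×18 integer matrix of rank 18; reducing to Smith normal form yields diagonal entries (1,1,1,1,1,1,1,1,1,1,1,1,1,1,1,1,1,2).

Now H_k = ker ∂_k / im ∂_{k+1}, so:

  H_0: rank C_0 − rank ∂_1 = 9 − 8 = 1, and the invariant factors of ∂_1 are all 1, so H_0 ≅ Z.
  H_1: rank ker ∂_1 − rank ∂_2 = (27 − 8) − 18 = 1, and ∂_2 has invariant factor 2 > 1, so H_1 ≅ Z ⊕ Z/2.
  H_2: rank ker ∂_2 − rank ∂_3 = (18 − 18) − 0 = 0, and there is no ∂_3, so H_2 ≅ 0.

H_0 ≅ Z,  H_1 ≅ Z ⊕ Z/2,  H_2 = 0.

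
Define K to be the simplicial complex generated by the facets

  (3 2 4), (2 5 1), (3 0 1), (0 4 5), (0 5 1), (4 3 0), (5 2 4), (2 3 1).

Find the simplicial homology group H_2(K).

Order the vertices as 0 < 1 < 2 < 3 < 4 < 5. Listing each simplex with vertices in this order, K has dimension 2 with simplices:

  0-simplices (6): [0], [1], [2], [3], [4], [5]
  1-simplices (12): [0,1], [0,3], [0,4], [0,5], [1,2], [1,3], [1,5], [2,3], [2,4], [2,5], [3,4], [4,5]
  2-simplices (8): [0,1,3], [0,1,5], [0,3,4], [0,4,5], [1,2,3], [1,2,5], [2,3,4], [2,4,5]

giving chain groups C_0 ≅ Z^6, C_1 ≅ Z^12, C_2 ≅ Z^8.

∂_1: C_1 → C_0 is given by ∂[p,q] = [q] − [p].
The resulting 6×12 matrix has rank 5, and its Smith normal form has invariant factors (1,1,1,1,1).

Boundary ∂_2: C_2 → C_1 sends each 2-simplex [p,q,r] to [q,r] − [p,r] + [p,q]. For instance
  ∂[2,4,5] = [4,5] − [2,5] + [2,4],
  ∂[2,3,4] = [3,4] − [2,4] + [2,3].
As a 12×8 matrix over Z this has rank 7, with invariant factors (1,1,1,1,1,1,1).

From H_k ≅ ker(∂_k) / im(∂_{k+1}) we obtain:

  H_2: rank ker ∂_2 − rank ∂_3 = (8 − 7) − 0 = 1, and there is no ∂_3, so H_2 = Z.

H_2 = Z.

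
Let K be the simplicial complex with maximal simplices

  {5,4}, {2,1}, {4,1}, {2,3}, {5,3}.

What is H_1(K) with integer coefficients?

H_1 ≅ Z.

Order the vertices as 1 < 2 < 3 < 4 < 5. Listing each simplex with vertices in this order, K has dimension 1 with simplices:

  0-simplices (5): [1], [2], [3], [4], [5]
  1-simplices (5): [1,2], [1,4], [2,3], [3,5], [4,5]

so the chain groups are C_0 ≅ Z^5, C_1 ≅ Z^5.

∂_1: C_1 → C_0 sends each edge [p,q] (with p < q) to q − p.
As a 5×5 matrix over Z this has rank 4, with invariant factors (1,1,1,1).

From H_k ≅ ker(∂_k) / im(∂_{k+1}) we obtain:

  H_1: rank ker ∂_1 − rank ∂_2 = (5 − 4) − 0 = 1, and there is no ∂_2, so H_1 ≅ Z.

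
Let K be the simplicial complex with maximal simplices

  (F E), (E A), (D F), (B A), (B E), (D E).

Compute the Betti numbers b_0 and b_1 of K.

b_0 = 1, b_1 = 2.

Order the vertices as A < B < D < E < F. Listing each simplex with vertices in this order, K has dimension 1 with simplices:

  0-simplices (5): A, B, D, E, F
  1-simplices (6): AB, AE, BE, DE, DF, EF

so the chain groups are C_0 ≅ Z^5, C_1 ≅ Z^6.

∂_1: C_1 → C_0 maps an edge to its endpoints' difference, ∂[p,q] = q − p.
This gives a 5×6 integer matrix of rank 4; reducing to Smith normal form yields diagonal entries (1,1,1,1).

From H_k ≅ ker(∂_k) / im(∂_{k+1}) we obtain:

  H_0: rank C_0 − rank ∂_1 = 5 − 4 = 1, and the invariant factors of ∂_1 are all 1, so H_0 = Z.
  H_1: rank ker ∂_1 − rank ∂_2 = (6 − 4) − 0 = 2, and there is no ∂_2, so H_1 = Z^2.

As a check, the Euler characteristic is 5 − 6 = -1, which agrees with 1 − 2 = -1.

Hence the Betti numbers are b_0 = 1, b_1 = 2.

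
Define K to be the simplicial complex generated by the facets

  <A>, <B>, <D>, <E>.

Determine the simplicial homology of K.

Order the vertices as A < B < D < E. Listing each simplex with vertices in this order, K has dimension 0 with simplices:

  0-simplices (4): A, B, D, E

Hence C_0 ≅ Z^4.

Computing H_k = (kernel of ∂_k) / (image of ∂_{k+1}):

  H_0: rank C_0 − rank ∂_1 = 4 − 0 = 4, and there is no ∂_1, so H_0 ≅ Z^4.

H_0 = Z^4.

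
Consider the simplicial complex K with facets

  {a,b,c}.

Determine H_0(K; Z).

H_0 ≅ Z.

Fix the vertex order a < b < c and write every simplex with vertices in increasing order. Then dim K = 2 and the simplices of K are:

  0-simplices (3): a, b, c
  1-simplices (3): ab, ac, bc
  2-simplices (1): abc

giving chain groups C_0 ≅ Z^3, C_1 ≅ Z^3, C_2 ≅ Z^1.

The boundary map ∂_1: C_1 → C_0 maps an edge to its endpoints' difference, ∂[p,q] = q − p. For instance
  ∂bc = c − b.
This gives a 3×3 integer matrix of rank 2; reducing to Smith normal form yields diagonal entries (1,1).

∂_2: C_2 → C_1 sends each 2-simplex [p,q,r] to [q,r] − [p,r] + [p,q]. For instance
  ∂abc = bc − ac + ab.
The 3×1 boundary matrix has rank 1 and Smith normal form diag(1).

Reading off H_k = ker ∂_k / im ∂_{k+1}:

  H_0: rank C_0 − rank ∂_1 = 3 − 2 = 1, and the invariant factors of ∂_1 are all 1, so H_0 ≅ Z.

(K is a triangulation of the 2-simplex.)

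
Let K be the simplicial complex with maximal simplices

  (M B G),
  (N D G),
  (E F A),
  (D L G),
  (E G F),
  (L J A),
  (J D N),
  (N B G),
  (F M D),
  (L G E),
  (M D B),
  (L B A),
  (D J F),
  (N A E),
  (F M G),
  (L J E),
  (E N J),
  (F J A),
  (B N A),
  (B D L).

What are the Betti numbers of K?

b_0 = 1, b_1 = 1, b_2 = 0.

Take the total order A < B < D < E < F < G < J < L < M < N on the vertex set. Then K (dimension 2) consists of the simplices:

  0-simplices (10): A, B, D, E, F, G, J, L, M, N
  1-simplices (30): AB, AE, AF, AJ, AL, AN, BD, BG, BL, BM, BN, DF, DG, DJ, DL, DM, DN, EF, EG, EJ, EL, EN, FG, FJ, FM, GL, GM, GN, JL, JN
  2-simplices (20): ABL, ABN, AEF, AEN, AFJ, AJL, BDL, BDM, BGM, BGN, DFJ, DFM, DGL, DGN, DJN, EFG, EGL, EJL, EJN, FGM

Hence C_0 ≅ Z^10, C_1 ≅ Z^30, C_2 ≅ Z^20.

Boundary ∂_1: C_1 → C_0 is given by ∂[p,q] = [q] − [p]. For instance
  ∂DG = G − D.
The 10×30 boundary matrix has rank 9 and Smith normal form diag(1,1,1,1,1,1,1,1,1).

The boundary map ∂_2: C_2 → C_1 sends each 2-simplex [p,q,r] to [q,r] − [p,r] + [p,q]. For instance
  ∂ABN = BN − AN + AB,
  ∂EGL = GL − EL + EG.
The resulting 30×20 matrix has rank 20, and its Smith normal form has invariant factors (1,1,1,1,1,1,1,1,1,1,1,1,1,1,1,1,1,1,1,2).

Computing H_k = (kernel of ∂_k) / (image of ∂_{k+1}):

  H_0: rank C_0 − rank ∂_1 = 10 − 9 = 1, and the invariant factors of ∂_1 are all 1, so H_0 ≅ Z.
  H_1: rank ker ∂_1 − rank ∂_2 = (30 − 9) − 20 = 1, and ∂_2 has invariant factor 2 > 1, so H_1 ≅ Z ⊕ Z/2Z.
  H_2: rank ker ∂_2 − rank ∂_3 = (20 − 20) − 0 = 0, and there is no ∂_3, so H_2 ≅ 0.

Hence the Betti numbers are b_0 = 1, b_1 = 1, b_2 = 0.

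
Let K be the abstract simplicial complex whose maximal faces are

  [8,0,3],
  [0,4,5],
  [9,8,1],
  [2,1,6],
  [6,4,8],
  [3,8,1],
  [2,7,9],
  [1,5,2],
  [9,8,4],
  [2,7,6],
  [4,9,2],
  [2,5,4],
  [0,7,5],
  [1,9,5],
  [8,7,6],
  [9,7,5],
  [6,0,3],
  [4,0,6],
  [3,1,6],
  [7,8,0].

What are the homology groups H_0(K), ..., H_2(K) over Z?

H_0 ≅ Z,  H_1 ≅ Z ⊕ Z/2Z,  H_2 = 0.

Order the vertices as 0 < 1 < 2 < 3 < 4 < 5 < 6 < 7 < 8 < 9. Listing each simplex with vertices in this order, K has dimension 2 with simplices:

  0-simplices (10): [0], [1], [2], [3], [4], [5], [6], [7], [8], [9]
  1-simplices (30): (30 of them)
  2-simplices (20): (20 of them)

giving chain groups C_0 ≅ Z^10, C_1 ≅ Z^30, C_2 ≅ Z^20.

The boundary map ∂_1: C_1 → C_0 sends each edge [p,q] (with p < q) to q − p.
The resulting 10×30 matrix has rank 9, and its Smith normal form has invariant factors (1,1,1,1,1,1,1,1,1).

∂_2: C_2 → C_1 acts by ∂[p,q,r] = [q,r] − [p,r] + [p,q]. For instance
  ∂[0,3,8] = [3,8] − [0,8] + [0,3],
  ∂[2,6,7] = [6,7] − [2,7] + [2,6].
The 30×20 boundary matrix has rank 20 and Smith normal form diag(1,1,1,1,1,1,1,1,1,1,1,1,1,1,1,1,1,1,1,2).

Now H_k = ker ∂_k / im ∂_{k+1}, so:

  H_0: rank C_0 − rank ∂_1 = 10 − 9 = 1, and the invariant factors of ∂_1 are all 1, so H_0 ≅ Z.
  H_1: rank ker ∂_1 − rank ∂_2 = (30 − 9) − 20 = 1, and ∂_2 has invariant factor 2 > 1, so H_1 ≅ Z ⊕ Z/2Z.
  H_2: rank ker ∂_2 − rank ∂_3 = (20 − 20) − 0 = 0, and there is no ∂_3, so H_2 ≅ 0.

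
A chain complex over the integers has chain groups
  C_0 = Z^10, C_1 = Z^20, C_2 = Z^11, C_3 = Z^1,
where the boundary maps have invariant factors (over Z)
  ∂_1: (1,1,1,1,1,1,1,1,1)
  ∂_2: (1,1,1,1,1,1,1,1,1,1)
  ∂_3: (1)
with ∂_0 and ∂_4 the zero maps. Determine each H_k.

H_0 = Z,  H_1 = Z,  H_2 = 0,  H_3 = 0.

H_0: b_0 = 10 − 0 − 9 = 1; torsion from ∂_1 factors > 1: none. So H_0 = Z.
H_1: b_1 = 20 − 9 − 10 = 1; torsion from ∂_2 factors > 1: none. So H_1 = Z.
H_2: b_2 = 11 − 10 − 1 = 0; torsion from ∂_3 factors > 1: none. So H_2 = 0.
H_3: b_3 = 1 − 1 − 0 = 0; torsion from ∂_4 factors > 1: none. So H_3 = 0.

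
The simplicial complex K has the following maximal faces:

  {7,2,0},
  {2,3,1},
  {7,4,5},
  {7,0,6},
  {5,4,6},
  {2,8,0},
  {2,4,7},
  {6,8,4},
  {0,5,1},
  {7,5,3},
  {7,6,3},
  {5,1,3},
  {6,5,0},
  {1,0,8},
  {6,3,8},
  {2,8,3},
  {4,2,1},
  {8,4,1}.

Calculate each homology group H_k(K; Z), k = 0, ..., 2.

H_0 ≅ Z,  H_1 ≅ Z ⊕ Z/2,  H_2 = 0.

Order the vertices as 0 < 1 < 2 < 3 < 4 < 5 < 6 < 7 < 8. Listing each simplex with vertices in this order, K has dimension 2 with simplices:

  0-simplices (9): [0], [1], [2], [3], [4], [5], [6], [7], [8]
  1-simplices (27): (27 of them)
  2-simplices (18): [0,1,5], [0,1,8], [0,2,7], [0,2,8], [0,5,6], [0,6,7], [1,2,3], [1,2,4], [1,3,5], [1,4,8], [2,3,8], [2,4,7], [3,5,7], [3,6,7], [3,6,8], [4,5,6], [4,5,7], [4,6,8]

so the chain groups are C_0 ≅ Z^9, C_1 ≅ Z^27, C_2 ≅ Z^18.

Boundary ∂_1: C_1 → C_0 sends each edge [p,q] (with p < q) to q − p. For instance
  ∂[6,8] = [8] − [6].
This gives a 9×27 integer matrix of rank 8; reducing to Smith normal form yields diagonal entries (1,1,1,1,1,1,1,1).

Boundary ∂_2: C_2 → C_1 sends each 2-simplex [p,q,r] to [q,r] − [p,r] + [p,q]. For instance
  ∂[4,5,6] = [5,6] − [4,6] + [4,5],
  ∂[1,4,8] = [4,8] − [1,8] + [1,4].
The 27×18 boundary matrix has rank 18 and Smith normal form diag(1,1,1,1,1,1,1,1,1,1,1,1,1,1,1,1,1,2).

Now H_k = ker ∂_k / im ∂_{k+1}, so:

  H_0: rank C_0 − rank ∂_1 = 9 − 8 = 1, and the invariant factors of ∂_1 are all 1, so H_0 ≅ Z.
  H_1: rank ker ∂_1 − rank ∂_2 = (27 − 8) − 18 = 1, and ∂_2 has invariant factor 2 > 1, so H_1 ≅ Z ⊕ Z/2.
  H_2: rank ker ∂_2 − rank ∂_3 = (18 − 18) − 0 = 0, and there is no ∂_3, so H_2 ≅ 0.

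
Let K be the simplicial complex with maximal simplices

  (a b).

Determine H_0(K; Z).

Fix the vertex order a < b and write every simplex with vertices in increasing order. Then dim K = 1 and the simplices of K are:

  0-simplices (2): a, b
  1-simplices (1): ab

giving chain groups C_0 ≅ Z^2, C_1 ≅ Z^1.

Boundary ∂_1: C_1 → C_0 is given by ∂[p,q] = [q] − [p]. For instance
  ∂ab = b − a.
This gives a 2×1 integer matrix of rank 1; reducing to Smith normal form yields diagonal entries (1).

Computing H_k = (kernel of ∂_k) / (image of ∂_{k+1}):

  H_0: rank C_0 − rank ∂_1 = 2 − 1 = 1, and the invariant factors of ∂_1 are all 1, so H_0 ≅ Z.

H_0 ≅ Z.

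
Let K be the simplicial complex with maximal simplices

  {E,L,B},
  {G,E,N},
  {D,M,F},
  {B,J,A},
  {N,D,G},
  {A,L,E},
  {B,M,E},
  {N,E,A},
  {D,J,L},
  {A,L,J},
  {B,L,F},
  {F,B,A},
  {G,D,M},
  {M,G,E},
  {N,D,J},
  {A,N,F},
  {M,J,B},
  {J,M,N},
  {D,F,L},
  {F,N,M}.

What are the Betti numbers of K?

Fix the vertex order A < B < D < E < F < G < J < L < M < N and write every simplex with vertices in increasing order. Then dim K = 2 and the simplices of K are:

  0-simplices (10): A, B, D, E, F, G, J, L, M, N
  1-simplices (30): AB, AE, AF, AJ, AL, AN, BE, BF, BJ, BL, BM, DF, DG, DJ, DL, DM, DN, EG, EL, EM, EN, FL, FM, FN, GM, GN, JL, JM, JN, MN
  2-simplices (20): ABF, ABJ, AEL, AEN, AFN, AJL, BEL, BEM, BFL, BJM, DFL, DFM, DGM, DGN, DJL, DJN, EGM, EGN, FMN, JMN

Hence C_0 ≅ Z^10, C_1 ≅ Z^30, C_2 ≅ Z^20.

Boundary ∂_1: C_1 → C_0 maps an edge to its endpoints' difference, ∂[p,q] = q − p.
This gives a 10×30 integer matrix of rank 9; reducing to Smith normal form yields diagonal entries (1,1,1,1,1,1,1,1,1).

Boundary ∂_2: C_2 → C_1 acts by ∂[p,q,r] = [q,r] − [p,r] + [p,q]. For instance
  ∂EGM = GM − EM + EG,
  ∂DJL = JL − DL + DJ.
This gives a 30×20 integer matrix of rank 20; reducing to Smith normal form yields diagonal entries (1,1,1,1,1,1,1,1,1,1,1,1,1,1,1,1,1,1,1,2).

Reading off H_k = ker ∂_k / im ∂_{k+1}:

  H_0: rank C_0 − rank ∂_1 = 10 − 9 = 1, and the invariant factors of ∂_1 are all 1, so H_0 ≅ Z.
  H_1: rank ker ∂_1 − rank ∂_2 = (30 − 9) − 20 = 1, and ∂_2 has invariant factor 2 > 1, so H_1 ≅ Z ⊕ Z/2.
  H_2: rank ker ∂_2 − rank ∂_3 = (20 − 20) − 0 = 0, and there is no ∂_3, so H_2 ≅ 0.

As a check, the Euler characteristic is 10 − 30 + 20 = 0, which agrees with 1 − 1 + 0 = 0.

Hence the Betti numbers are b_0 = 1, b_1 = 1, b_2 = 0.

b_0 = 1, b_1 = 1, b_2 = 0.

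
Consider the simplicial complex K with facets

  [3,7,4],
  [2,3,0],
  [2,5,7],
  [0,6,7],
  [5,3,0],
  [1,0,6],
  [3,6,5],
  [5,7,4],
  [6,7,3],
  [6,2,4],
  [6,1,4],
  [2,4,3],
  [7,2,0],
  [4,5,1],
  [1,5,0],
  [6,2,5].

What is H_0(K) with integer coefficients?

H_0 ≅ Z.

We work with the vertex ordering 0 < 1 < 2 < 3 < 4 < 5 < 6 < 7. The simplices of K, each written with vertices in increasing order, are:

  0-simplices (8): [0], [1], [2], [3], [4], [5], [6], [7]
  1-simplices (24): (24 of them)
  2-simplices (16): [0,1,5], [0,1,6], [0,2,3], [0,2,7], [0,3,5], [0,6,7], [1,4,5], [1,4,6], [2,3,4], [2,4,6], [2,5,6], [2,5,7], [3,4,7], [3,5,6], [3,6,7], [4,5,7]

so the chain groups are C_0 ≅ Z^8, C_1 ≅ Z^24, C_2 ≅ Z^16.

Boundary ∂_1: C_1 → C_0 sends each edge [p,q] (with p < q) to q − p.
This gives a 8×24 integer matrix of rank 7; reducing to Smith normal form yields diagonal entries (1,1,1,1,1,1,1).

The boundary map ∂_2: C_2 → C_1 maps a triangle to the signed sum of its edges. For instance
  ∂[0,3,5] = [3,5] − [0,5] + [0,3],
  ∂[2,5,6] = [5,6] − [2,6] + [2,5].
This gives a 24×16 integer matrix of rank 15; reducing to Smith normal form yields diagonal entries (1,1,1,1,1,1,1,1,1,1,1,1,1,1,1).

Now H_k = ker ∂_k / im ∂_{k+1}, so:

  H_0: rank C_0 − rank ∂_1 = 8 − 7 = 1, and the invariant factors of ∂_1 are all 1, so H_0 = Z.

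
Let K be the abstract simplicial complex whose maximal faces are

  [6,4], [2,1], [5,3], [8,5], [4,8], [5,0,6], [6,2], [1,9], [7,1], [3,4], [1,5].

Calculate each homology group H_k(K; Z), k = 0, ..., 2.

Order the vertices as 0 < 1 < 2 < 3 < 4 < 5 < 6 < 7 < 8 < 9. Listing each simplex with vertices in this order, K has dimension 2 with simplices:

  0-simplices (10): [0], [1], [2], [3], [4], [5], [6], [7], [8], [9]
  1-simplices (13): [0,5], [0,6], [1,2], [1,5], [1,7], [1,9], [2,6], [3,4], [3,5], [4,6], [4,8], [5,6], [5,8]
  2-simplices (1): [0,5,6]

giving chain groups C_0 ≅ Z^10, C_1 ≅ Z^13, C_2 ≅ Z^1.

∂_1: C_1 → C_0 is given by ∂[p,q] = [q] − [p].
The resulting 10×13 matrix has rank 9, and its Smith normal form has invariant factors (1,1,1,1,1,1,1,1,1).

∂_2: C_2 → C_1 maps a triangle to the signed sum of its edges. For instance
  ∂[0,5,6] = [5,6] − [0,6] + [0,5].
The resulting 13×1 matrix has rank 1, and its Smith normal form has invariant factors (1).

Reading off H_k = ker ∂_k / im ∂_{k+1}:

  H_0: rank C_0 − rank ∂_1 = 10 − 9 = 1, and the invariant factors of ∂_1 are all 1, so H_0 ≅ Z.
  H_1: rank ker ∂_1 − rank ∂_2 = (13 − 9) − 1 = 3, and the invariant factors of ∂_2 are all 1, so H_1 ≅ Z^3.
  H_2: rank ker ∂_2 − rank ∂_3 = (1 − 1) − 0 = 0, and there is no ∂_3, so H_2 ≅ 0.

H_0 ≅ Z,  H_1 ≅ Z^3,  H_2 = 0.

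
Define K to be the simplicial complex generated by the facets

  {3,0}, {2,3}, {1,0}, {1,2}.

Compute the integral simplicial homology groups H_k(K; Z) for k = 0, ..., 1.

We work with the vertex ordering 0 < 1 < 2 < 3. The simplices of K, each written with vertices in increasing order, are:

  0-simplices (4): [0], [1], [2], [3]
  1-simplices (4): [0,1], [0,3], [1,2], [2,3]

Hence C_0 ≅ Z^4, C_1 ≅ Z^4.

Boundary ∂_1: C_1 → C_0 sends each edge [p,q] (with p < q) to q − p.
This gives a 4×4 integer matrix of rank 3; reducing to Smith normal form yields diagonal entries (1,1,1).

Now H_k = ker ∂_k / im ∂_{k+1}, so:

  H_0: rank C_0 − rank ∂_1 = 4 − 3 = 1, and the invariant factors of ∂_1 are all 1, so H_0 ≅ Z.
  H_1: rank ker ∂_1 − rank ∂_2 = (4 − 3) − 0 = 1, and there is no ∂_2, so H_1 ≅ Z.

As a check, the Euler characteristic is 4 − 4 = 0, which agrees with 1 − 1 = 0.

H_0 ≅ Z,  H_1 ≅ Z.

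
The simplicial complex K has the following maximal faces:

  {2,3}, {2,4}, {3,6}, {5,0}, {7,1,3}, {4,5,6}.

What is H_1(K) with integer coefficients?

H_1 ≅ Z.

Take the total order 0 < 1 < 2 < 3 < 4 < 5 < 6 < 7 on the vertex set. Then K (dimension 2) consists of the simplices:

  0-simplices (8): [0], [1], [2], [3], [4], [5], [6], [7]
  1-simplices (10): [0,5], [1,3], [1,7], [2,3], [2,4], [3,6], [3,7], [4,5], [4,6], [5,6]
  2-simplices (2): [1,3,7], [4,5,6]

giving chain groups C_0 ≅ Z^8, C_1 ≅ Z^10, C_2 ≅ Z^2.

Boundary ∂_1: C_1 → C_0 maps an edge to its endpoints' difference, ∂[p,q] = q − p. For instance
  ∂[3,6] = [6] − [3].
This gives a 8×10 integer matrix of rank 7; reducing to Smith normal form yields diagonal entries (1,1,1,1,1,1,1).

∂_2: C_2 → C_1 sends each 2-simplex [p,q,r] to [q,r] − [p,r] + [p,q]. For instance
  ∂[1,3,7] = [3,7] − [1,7] + [1,3],
  ∂[4,5,6] = [5,6] − [4,6] + [4,5].
The 10×2 boundary matrix has rank 2 and Smith normal form diag(1,1).

Computing H_k = (kernel of ∂_k) / (image of ∂_{k+1}):

  H_1: rank ker ∂_1 − rank ∂_2 = (10 − 7) − 2 = 1, and the invariant factors of ∂_2 are all 1, so H_1 ≅ Z.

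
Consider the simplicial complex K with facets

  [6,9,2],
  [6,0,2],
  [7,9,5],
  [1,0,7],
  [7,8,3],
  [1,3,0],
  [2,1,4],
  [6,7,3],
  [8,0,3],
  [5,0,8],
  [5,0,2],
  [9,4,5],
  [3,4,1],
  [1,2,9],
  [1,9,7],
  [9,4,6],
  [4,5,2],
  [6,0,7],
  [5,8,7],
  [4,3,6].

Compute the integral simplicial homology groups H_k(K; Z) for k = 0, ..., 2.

We work with the vertex ordering 0 < 1 < 2 < 3 < 4 < 5 < 6 < 7 < 8 < 9. The simplices of K, each written with vertices in increasing order, are:

  0-simplices (10): [0], [1], [2], [3], [4], [5], [6], [7], [8], [9]
  1-simplices (30): (30 of them)
  2-simplices (20): (20 of them)

giving chain groups C_0 ≅ Z^10, C_1 ≅ Z^30, C_2 ≅ Z^20.

Boundary ∂_1: C_1 → C_0 is given by ∂[p,q] = [q] − [p]. For instance
  ∂[0,6] = [6] − [0].
The resulting 10×30 matrix has rank 9, and its Smith normal form has invariant factors (1,1,1,1,1,1,1,1,1).

∂_2: C_2 → C_1 maps a triangle to the signed sum of its edges. For instance
  ∂[0,1,7] = [1,7] − [0,7] + [0,1],
  ∂[4,6,9] = [6,9] − [4,9] + [4,6].
As a 30×20 matrix over Z this has rank 20, with invariant factors (1,1,1,1,1,1,1,1,1,1,1,1,1,1,1,1,1,1,1,2).

Reading off H_k = ker ∂_k / im ∂_{k+1}:

  H_0: rank C_0 − rank ∂_1 = 10 − 9 = 1, and the invariant factors of ∂_1 are all 1, so H_0 ≅ Z.
  H_1: rank ker ∂_1 − rank ∂_2 = (30 − 9) − 20 = 1, and ∂_2 has invariant factor 2 > 1, so H_1 ≅ Z ⊕ Z_2.
  H_2: rank ker ∂_2 − rank ∂_3 = (20 − 20) − 0 = 0, and there is no ∂_3, so H_2 ≅ 0.

H_0 = Z,  H_1 = Z ⊕ Z_2,  H_2 = 0.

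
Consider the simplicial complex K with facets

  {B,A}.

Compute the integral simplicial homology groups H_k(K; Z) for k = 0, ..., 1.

Fix the vertex order A < B and write every simplex with vertices in increasing order. Then dim K = 1 and the simplices of K are:

  0-simplices (2): A, B
  1-simplices (1): AB

giving chain groups C_0 ≅ Z^2, C_1 ≅ Z^1.

The boundary map ∂_1: C_1 → C_0 maps an edge to its endpoints' difference, ∂[p,q] = q − p.
This gives a 2×1 integer matrix of rank 1; reducing to Smith normal form yields diagonal entries (1).

Now H_k = ker ∂_k / im ∂_{k+1}, so:

  H_0: rank C_0 − rank ∂_1 = 2 − 1 = 1, and the invariant factors of ∂_1 are all 1, so H_0 = Z.
  H_1: rank ker ∂_1 − rank ∂_2 = (1 − 1) − 0 = 0, and there is no ∂_2, so H_1 = 0.

As a check, the Euler characteristic is 2 − 1 = 1, which agrees with 1 − 0 = 1.

H_0 ≅ Z,  H_1 = 0.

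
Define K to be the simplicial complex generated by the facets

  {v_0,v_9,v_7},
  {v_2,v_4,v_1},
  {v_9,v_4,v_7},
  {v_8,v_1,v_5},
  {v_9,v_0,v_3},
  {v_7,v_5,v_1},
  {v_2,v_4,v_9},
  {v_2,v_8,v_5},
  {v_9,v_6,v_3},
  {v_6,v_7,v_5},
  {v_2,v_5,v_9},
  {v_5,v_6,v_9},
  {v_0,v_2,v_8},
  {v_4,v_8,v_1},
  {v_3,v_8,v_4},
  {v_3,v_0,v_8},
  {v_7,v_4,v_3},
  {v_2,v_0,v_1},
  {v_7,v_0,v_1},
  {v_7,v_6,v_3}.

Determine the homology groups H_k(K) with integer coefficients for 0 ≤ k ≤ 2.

We work with the vertex ordering v_0 < v_1 < v_2 < v_3 < v_4 < v_5 < v_6 < v_7 < v_8 < v_9. The simplices of K, each written with vertices in increasing order, are:

  0-simplices (10): [v_0], [v_1], [v_2], [v_3], [v_4], [v_5], [v_6], [v_7], [v_8], [v_9]
  1-simplices (30): (30 of them)
  2-simplices (20): (20 of them)

giving chain groups C_0 ≅ Z^10, C_1 ≅ Z^30, C_2 ≅ Z^20.

Boundary ∂_1: C_1 → C_0 is given by ∂[p,q] = [q] − [p]. For instance
  ∂[v_1,v_8] = [v_8] − [v_1].
As a 10×30 matrix over Z this has rank 9, with invariant factors (1,1,1,1,1,1,1,1,1).

Boundary ∂_2: C_2 → C_1 sends each 2-simplex [p,q,r] to [q,r] − [p,r] + [p,q]. For instance
  ∂[v_3,v_6,v_7] = [v_6,v_7] − [v_3,v_7] + [v_3,v_6],
  ∂[v_4,v_7,v_9] = [v_7,v_9] − [v_4,v_9] + [v_4,v_7].
As a 30×20 matrix over Z this has rank 20, with invariant factors (1,1,1,1,1,1,1,1,1,1,1,1,1,1,1,1,1,1,1,2).

Computing H_k = (kernel of ∂_k) / (image of ∂_{k+1}):

  H_0: rank C_0 − rank ∂_1 = 10 − 9 = 1, and the invariant factors of ∂_1 are all 1, so H_0 ≅ Z.
  H_1: rank ker ∂_1 − rank ∂_2 = (30 − 9) − 20 = 1, and ∂_2 has invariant factor 2 > 1, so H_1 ≅ Z ⊕ Z/2Z.
  H_2: rank ker ∂_2 − rank ∂_3 = (20 − 20) − 0 = 0, and there is no ∂_3, so H_2 ≅ 0.

H_0 = Z,  H_1 = Z ⊕ Z/2Z,  H_2 = 0.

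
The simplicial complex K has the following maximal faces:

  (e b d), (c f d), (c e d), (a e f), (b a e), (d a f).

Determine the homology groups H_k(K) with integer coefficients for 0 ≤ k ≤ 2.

H_0 ≅ Z,  H_1 ≅ Z,  H_2 = 0.

Order the vertices as a < b < c < d < e < f. Listing each simplex with vertices in this order, K has dimension 2 with simplices:

  0-simplices (6): a, b, c, d, e, f
  1-simplices (12): ab, ad, ae, af, bd, be, cd, ce, cf, de, df, ef
  2-simplices (6): abe, adf, aef, bde, cde, cdf

giving chain groups C_0 ≅ Z^6, C_1 ≅ Z^12, C_2 ≅ Z^6.

The boundary map ∂_1: C_1 → C_0 maps an edge to its endpoints' difference, ∂[p,q] = q − p. For instance
  ∂cd = d − c.
The 6×12 boundary matrix has rank 5 and Smith normal form diag(1,1,1,1,1).

The boundary map ∂_2: C_2 → C_1 acts by ∂[p,q,r] = [q,r] − [p,r] + [p,q]. For instance
  ∂cde = de − ce + cd,
  ∂bde = de − be + bd.
As a 12×6 matrix over Z this has rank 6, with invariant factors (1,1,1,1,1,1).

From H_k ≅ ker(∂_k) / im(∂_{k+1}) we obtain:

  H_0: rank C_0 − rank ∂_1 = 6 − 5 = 1, and the invariant factors of ∂_1 are all 1, so H_0 ≅ Z.
  H_1: rank ker ∂_1 − rank ∂_2 = (12 − 5) − 6 = 1, and the invariant factors of ∂_2 are all 1, so H_1 ≅ Z.
  H_2: rank ker ∂_2 − rank ∂_3 = (6 − 6) − 0 = 0, and there is no ∂_3, so H_2 ≅ 0.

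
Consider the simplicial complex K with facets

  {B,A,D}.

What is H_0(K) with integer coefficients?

H_0 ≅ Z.

K has 3 vertices, 3 edges, 1 triangle.
rank ∂_0 = 0, rank ∂_1 = 2 ⇒ b_0 = 3 − 0 − 2 = 1; all invariant factors of ∂_1 are 1 so no torsion. So H_0 ≅ Z.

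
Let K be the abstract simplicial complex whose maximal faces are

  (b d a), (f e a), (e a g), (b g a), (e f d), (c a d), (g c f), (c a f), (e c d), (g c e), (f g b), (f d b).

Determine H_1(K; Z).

K has 7 vertices, 18 edges, 12 triangles.
rank ∂_1 = 6, rank ∂_2 = 12 ⇒ b_1 = 18 − 6 − 12 = 0; ∂_2 has invariant factor(s) [2] giving torsion. So H_1 ≅ Z/2Z.

H_1 = Z/2Z.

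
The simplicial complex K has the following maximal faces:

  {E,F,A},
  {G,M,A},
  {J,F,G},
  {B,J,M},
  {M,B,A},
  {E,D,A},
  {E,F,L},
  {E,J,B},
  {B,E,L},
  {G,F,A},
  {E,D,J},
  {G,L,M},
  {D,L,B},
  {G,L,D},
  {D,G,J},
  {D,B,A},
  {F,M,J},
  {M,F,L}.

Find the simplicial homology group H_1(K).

H_1 ≅ Z ⊕ Z/2.

Order the vertices as A < B < D < E < F < G < J < L < M. Listing each simplex with vertices in this order, K has dimension 2 with simplices:

  0-simplices (9): A, B, D, E, F, G, J, L, M
  1-simplices (27): AB, AD, AE, AF, AG, AM, BD, BE, BJ, BL, BM, DE, DG, DJ, DL, EF, EJ, EL, FG, FJ, FL, FM, GJ, GL, GM, JM, LM
  2-simplices (18): ABD, ABM, ADE, AEF, AFG, AGM, BDL, BEJ, BEL, BJM, DEJ, DGJ, DGL, EFL, FGJ, FJM, FLM, GLM

Hence C_0 ≅ Z^9, C_1 ≅ Z^27, C_2 ≅ Z^18.

The boundary map ∂_1: C_1 → C_0 maps an edge to its endpoints' difference, ∂[p,q] = q − p.
As a 9×27 matrix over Z this has rank 8, with invariant factors (1,1,1,1,1,1,1,1).

Boundary ∂_2: C_2 → C_1 sends each 2-simplex [p,q,r] to [q,r] − [p,r] + [p,q]. For instance
  ∂BDL = DL − BL + BD,
  ∂GLM = LM − GM + GL.
As a 27×18 matrix over Z this has rank 18, with invariant factors (1,1,1,1,1,1,1,1,1,1,1,1,1,1,1,1,1,2).

Computing H_k = (kernel of ∂_k) / (image of ∂_{k+1}):

  H_1: rank ker ∂_1 − rank ∂_2 = (27 − 8) − 18 = 1, and ∂_2 has invariant factor 2 > 1, so H_1 = Z ⊕ Z/2.

(K is a triangulation of the Klein bottle.)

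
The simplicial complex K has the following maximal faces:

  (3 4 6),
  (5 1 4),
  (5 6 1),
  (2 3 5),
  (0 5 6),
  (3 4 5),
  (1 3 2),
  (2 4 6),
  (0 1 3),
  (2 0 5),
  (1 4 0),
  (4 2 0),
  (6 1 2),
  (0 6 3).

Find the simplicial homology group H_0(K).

Fix the vertex order 0 < 1 < 2 < 3 < 4 < 5 < 6 and write every simplex with vertices in increasing order. Then dim K = 2 and the simplices of K are:

  0-simplices (7): [0], [1], [2], [3], [4], [5], [6]
  1-simplices (21): [0,1], [0,2], [0,3], [0,4], [0,5], [0,6], [1,2], [1,3], [1,4], [1,5], [1,6], [2,3], [2,4], [2,5], [2,6], [3,4], [3,5], [3,6], [4,5], [4,6], [5,6]
  2-simplices (14): [0,1,3], [0,1,4], [0,2,4], [0,2,5], [0,3,6], [0,5,6], [1,2,3], [1,2,6], [1,4,5], [1,5,6], [2,3,5], [2,4,6], [3,4,5], [3,4,6]

so the chain groups are C_0 ≅ Z^7, C_1 ≅ Z^21, C_2 ≅ Z^14.

∂_1: C_1 → C_0 sends each edge [p,q] (with p < q) to q − p. For instance
  ∂[3,5] = [5] − [3].
As a 7×21 matrix over Z this has rank 6, with invariant factors (1,1,1,1,1,1).

The boundary map ∂_2: C_2 → C_1 sends each 2-simplex [p,q,r] to [q,r] − [p,r] + [p,q]. For instance
  ∂[0,5,6] = [5,6] − [0,6] + [0,5],
  ∂[3,4,5] = [4,5] − [3,5] + [3,4].
The 21×14 boundary matrix has rank 13 and Smith normal form diag(1,1,1,1,1,1,1,1,1,1,1,1,1).

Computing H_k = (kernel of ∂_k) / (image of ∂_{k+1}):

  H_0: rank C_0 − rank ∂_1 = 7 − 6 = 1, and the invariant factors of ∂_1 are all 1, so H_0 = Z.

(K is a triangulation of the torus T^2.)

H_0 ≅ Z.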